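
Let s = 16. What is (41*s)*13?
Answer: 8528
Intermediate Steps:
(41*s)*13 = (41*16)*13 = 656*13 = 8528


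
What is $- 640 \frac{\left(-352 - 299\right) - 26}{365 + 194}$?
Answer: $\frac{433280}{559} \approx 775.1$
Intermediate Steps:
$- 640 \frac{\left(-352 - 299\right) - 26}{365 + 194} = - 640 \frac{-651 - 26}{559} = - 640 \left(\left(-677\right) \frac{1}{559}\right) = \left(-640\right) \left(- \frac{677}{559}\right) = \frac{433280}{559}$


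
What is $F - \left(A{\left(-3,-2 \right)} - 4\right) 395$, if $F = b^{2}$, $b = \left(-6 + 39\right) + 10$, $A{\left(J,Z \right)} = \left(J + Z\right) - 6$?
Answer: $7774$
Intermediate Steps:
$A{\left(J,Z \right)} = -6 + J + Z$ ($A{\left(J,Z \right)} = \left(J + Z\right) - 6 = -6 + J + Z$)
$b = 43$ ($b = 33 + 10 = 43$)
$F = 1849$ ($F = 43^{2} = 1849$)
$F - \left(A{\left(-3,-2 \right)} - 4\right) 395 = 1849 - \left(\left(-6 - 3 - 2\right) - 4\right) 395 = 1849 - \left(-11 - 4\right) 395 = 1849 - \left(-15\right) 395 = 1849 - -5925 = 1849 + 5925 = 7774$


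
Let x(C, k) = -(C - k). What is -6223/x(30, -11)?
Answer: 6223/41 ≈ 151.78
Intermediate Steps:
x(C, k) = k - C
-6223/x(30, -11) = -6223/(-11 - 1*30) = -6223/(-11 - 30) = -6223/(-41) = -6223*(-1/41) = 6223/41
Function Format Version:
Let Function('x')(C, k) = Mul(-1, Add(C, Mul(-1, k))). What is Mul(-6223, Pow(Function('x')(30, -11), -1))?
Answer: Rational(6223, 41) ≈ 151.78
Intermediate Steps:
Function('x')(C, k) = Add(k, Mul(-1, C))
Mul(-6223, Pow(Function('x')(30, -11), -1)) = Mul(-6223, Pow(Add(-11, Mul(-1, 30)), -1)) = Mul(-6223, Pow(Add(-11, -30), -1)) = Mul(-6223, Pow(-41, -1)) = Mul(-6223, Rational(-1, 41)) = Rational(6223, 41)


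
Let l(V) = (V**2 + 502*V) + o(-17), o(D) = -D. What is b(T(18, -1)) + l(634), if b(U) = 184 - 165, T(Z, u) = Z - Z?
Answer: 720260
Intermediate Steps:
T(Z, u) = 0
b(U) = 19
l(V) = 17 + V**2 + 502*V (l(V) = (V**2 + 502*V) - 1*(-17) = (V**2 + 502*V) + 17 = 17 + V**2 + 502*V)
b(T(18, -1)) + l(634) = 19 + (17 + 634**2 + 502*634) = 19 + (17 + 401956 + 318268) = 19 + 720241 = 720260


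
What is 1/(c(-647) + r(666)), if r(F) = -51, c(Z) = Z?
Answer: -1/698 ≈ -0.0014327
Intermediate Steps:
1/(c(-647) + r(666)) = 1/(-647 - 51) = 1/(-698) = -1/698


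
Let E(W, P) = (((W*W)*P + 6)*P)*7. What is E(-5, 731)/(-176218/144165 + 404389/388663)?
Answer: -748773318429558345/1455810907 ≈ -5.1433e+8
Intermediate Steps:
E(W, P) = 7*P*(6 + P*W²) (E(W, P) = ((W²*P + 6)*P)*7 = ((P*W² + 6)*P)*7 = ((6 + P*W²)*P)*7 = (P*(6 + P*W²))*7 = 7*P*(6 + P*W²))
E(-5, 731)/(-176218/144165 + 404389/388663) = (7*731*(6 + 731*(-5)²))/(-176218/144165 + 404389/388663) = (7*731*(6 + 731*25))/(-176218*1/144165 + 404389*(1/388663)) = (7*731*(6 + 18275))/(-25174/20595 + 404389/388663) = (7*731*18281)/(-1455810907/8004514485) = 93543877*(-8004514485/1455810907) = -748773318429558345/1455810907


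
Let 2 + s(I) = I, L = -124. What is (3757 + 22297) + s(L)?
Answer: 25928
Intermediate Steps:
s(I) = -2 + I
(3757 + 22297) + s(L) = (3757 + 22297) + (-2 - 124) = 26054 - 126 = 25928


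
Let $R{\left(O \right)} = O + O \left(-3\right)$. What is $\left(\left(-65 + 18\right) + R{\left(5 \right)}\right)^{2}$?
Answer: $3249$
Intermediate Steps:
$R{\left(O \right)} = - 2 O$ ($R{\left(O \right)} = O - 3 O = - 2 O$)
$\left(\left(-65 + 18\right) + R{\left(5 \right)}\right)^{2} = \left(\left(-65 + 18\right) - 10\right)^{2} = \left(-47 - 10\right)^{2} = \left(-57\right)^{2} = 3249$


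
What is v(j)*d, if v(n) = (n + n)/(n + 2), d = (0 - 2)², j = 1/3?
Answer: 8/7 ≈ 1.1429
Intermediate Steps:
j = ⅓ ≈ 0.33333
d = 4 (d = (-2)² = 4)
v(n) = 2*n/(2 + n) (v(n) = (2*n)/(2 + n) = 2*n/(2 + n))
v(j)*d = (2*(⅓)/(2 + ⅓))*4 = (2*(⅓)/(7/3))*4 = (2*(⅓)*(3/7))*4 = (2/7)*4 = 8/7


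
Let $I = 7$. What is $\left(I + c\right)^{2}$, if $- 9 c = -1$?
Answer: $\frac{4096}{81} \approx 50.568$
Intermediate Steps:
$c = \frac{1}{9}$ ($c = \left(- \frac{1}{9}\right) \left(-1\right) = \frac{1}{9} \approx 0.11111$)
$\left(I + c\right)^{2} = \left(7 + \frac{1}{9}\right)^{2} = \left(\frac{64}{9}\right)^{2} = \frac{4096}{81}$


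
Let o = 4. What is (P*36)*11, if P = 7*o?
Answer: 11088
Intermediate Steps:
P = 28 (P = 7*4 = 28)
(P*36)*11 = (28*36)*11 = 1008*11 = 11088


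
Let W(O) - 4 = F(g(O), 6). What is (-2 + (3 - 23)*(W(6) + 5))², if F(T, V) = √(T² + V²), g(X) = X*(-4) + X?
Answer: 177124 + 43680*√10 ≈ 3.1525e+5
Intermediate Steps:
g(X) = -3*X (g(X) = -4*X + X = -3*X)
W(O) = 4 + √(36 + 9*O²) (W(O) = 4 + √((-3*O)² + 6²) = 4 + √(9*O² + 36) = 4 + √(36 + 9*O²))
(-2 + (3 - 23)*(W(6) + 5))² = (-2 + (3 - 23)*((4 + 3*√(4 + 6²)) + 5))² = (-2 - 20*((4 + 3*√(4 + 36)) + 5))² = (-2 - 20*((4 + 3*√40) + 5))² = (-2 - 20*((4 + 3*(2*√10)) + 5))² = (-2 - 20*((4 + 6*√10) + 5))² = (-2 - 20*(9 + 6*√10))² = (-2 + (-180 - 120*√10))² = (-182 - 120*√10)²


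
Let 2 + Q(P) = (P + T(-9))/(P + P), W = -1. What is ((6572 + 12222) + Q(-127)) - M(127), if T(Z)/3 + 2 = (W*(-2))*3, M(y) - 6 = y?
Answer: 4739501/254 ≈ 18659.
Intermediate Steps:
M(y) = 6 + y
T(Z) = 12 (T(Z) = -6 + 3*(-1*(-2)*3) = -6 + 3*(2*3) = -6 + 3*6 = -6 + 18 = 12)
Q(P) = -2 + (12 + P)/(2*P) (Q(P) = -2 + (P + 12)/(P + P) = -2 + (12 + P)/((2*P)) = -2 + (12 + P)*(1/(2*P)) = -2 + (12 + P)/(2*P))
((6572 + 12222) + Q(-127)) - M(127) = ((6572 + 12222) + (-3/2 + 6/(-127))) - (6 + 127) = (18794 + (-3/2 + 6*(-1/127))) - 1*133 = (18794 + (-3/2 - 6/127)) - 133 = (18794 - 393/254) - 133 = 4773283/254 - 133 = 4739501/254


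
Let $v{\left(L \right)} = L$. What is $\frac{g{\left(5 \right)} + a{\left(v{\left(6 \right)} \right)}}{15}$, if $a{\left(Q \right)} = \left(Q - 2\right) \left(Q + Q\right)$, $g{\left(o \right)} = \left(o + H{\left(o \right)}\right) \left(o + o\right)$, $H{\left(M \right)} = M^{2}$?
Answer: $\frac{116}{5} \approx 23.2$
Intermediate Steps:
$g{\left(o \right)} = 2 o \left(o + o^{2}\right)$ ($g{\left(o \right)} = \left(o + o^{2}\right) \left(o + o\right) = \left(o + o^{2}\right) 2 o = 2 o \left(o + o^{2}\right)$)
$a{\left(Q \right)} = 2 Q \left(-2 + Q\right)$ ($a{\left(Q \right)} = \left(-2 + Q\right) 2 Q = 2 Q \left(-2 + Q\right)$)
$\frac{g{\left(5 \right)} + a{\left(v{\left(6 \right)} \right)}}{15} = \frac{2 \cdot 5^{2} \left(1 + 5\right) + 2 \cdot 6 \left(-2 + 6\right)}{15} = \frac{2 \cdot 25 \cdot 6 + 2 \cdot 6 \cdot 4}{15} = \frac{300 + 48}{15} = \frac{1}{15} \cdot 348 = \frac{116}{5}$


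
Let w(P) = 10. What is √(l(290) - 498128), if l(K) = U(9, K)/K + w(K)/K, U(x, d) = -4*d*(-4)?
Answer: I*√418912163/29 ≈ 705.77*I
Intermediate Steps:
U(x, d) = 16*d
l(K) = 16 + 10/K (l(K) = (16*K)/K + 10/K = 16 + 10/K)
√(l(290) - 498128) = √((16 + 10/290) - 498128) = √((16 + 10*(1/290)) - 498128) = √((16 + 1/29) - 498128) = √(465/29 - 498128) = √(-14445247/29) = I*√418912163/29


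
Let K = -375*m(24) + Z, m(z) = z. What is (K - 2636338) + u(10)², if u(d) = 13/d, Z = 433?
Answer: -264490331/100 ≈ -2.6449e+6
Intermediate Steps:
K = -8567 (K = -375*24 + 433 = -9000 + 433 = -8567)
(K - 2636338) + u(10)² = (-8567 - 2636338) + (13/10)² = -2644905 + (13*(⅒))² = -2644905 + (13/10)² = -2644905 + 169/100 = -264490331/100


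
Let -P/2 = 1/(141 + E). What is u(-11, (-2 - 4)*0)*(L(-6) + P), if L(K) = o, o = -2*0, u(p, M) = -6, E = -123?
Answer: ⅔ ≈ 0.66667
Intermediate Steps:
P = -⅑ (P = -2/(141 - 123) = -2/18 = -2*1/18 = -⅑ ≈ -0.11111)
o = 0
L(K) = 0
u(-11, (-2 - 4)*0)*(L(-6) + P) = -6*(0 - ⅑) = -6*(-⅑) = ⅔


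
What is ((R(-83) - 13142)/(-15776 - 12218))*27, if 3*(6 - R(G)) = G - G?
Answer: 177336/13997 ≈ 12.670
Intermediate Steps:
R(G) = 6 (R(G) = 6 - (G - G)/3 = 6 - ⅓*0 = 6 + 0 = 6)
((R(-83) - 13142)/(-15776 - 12218))*27 = ((6 - 13142)/(-15776 - 12218))*27 = -13136/(-27994)*27 = -13136*(-1/27994)*27 = (6568/13997)*27 = 177336/13997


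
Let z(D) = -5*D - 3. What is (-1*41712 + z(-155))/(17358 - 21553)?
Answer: 8188/839 ≈ 9.7592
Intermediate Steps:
z(D) = -3 - 5*D
(-1*41712 + z(-155))/(17358 - 21553) = (-1*41712 + (-3 - 5*(-155)))/(17358 - 21553) = (-41712 + (-3 + 775))/(-4195) = (-41712 + 772)*(-1/4195) = -40940*(-1/4195) = 8188/839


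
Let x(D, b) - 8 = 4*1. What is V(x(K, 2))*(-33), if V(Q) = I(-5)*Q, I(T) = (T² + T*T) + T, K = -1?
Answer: -17820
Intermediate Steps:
x(D, b) = 12 (x(D, b) = 8 + 4*1 = 8 + 4 = 12)
I(T) = T + 2*T² (I(T) = (T² + T²) + T = 2*T² + T = T + 2*T²)
V(Q) = 45*Q (V(Q) = (-5*(1 + 2*(-5)))*Q = (-5*(1 - 10))*Q = (-5*(-9))*Q = 45*Q)
V(x(K, 2))*(-33) = (45*12)*(-33) = 540*(-33) = -17820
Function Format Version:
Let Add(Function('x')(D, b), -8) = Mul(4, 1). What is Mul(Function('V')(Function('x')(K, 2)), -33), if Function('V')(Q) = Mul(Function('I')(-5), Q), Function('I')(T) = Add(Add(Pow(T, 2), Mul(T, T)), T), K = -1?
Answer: -17820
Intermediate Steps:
Function('x')(D, b) = 12 (Function('x')(D, b) = Add(8, Mul(4, 1)) = Add(8, 4) = 12)
Function('I')(T) = Add(T, Mul(2, Pow(T, 2))) (Function('I')(T) = Add(Add(Pow(T, 2), Pow(T, 2)), T) = Add(Mul(2, Pow(T, 2)), T) = Add(T, Mul(2, Pow(T, 2))))
Function('V')(Q) = Mul(45, Q) (Function('V')(Q) = Mul(Mul(-5, Add(1, Mul(2, -5))), Q) = Mul(Mul(-5, Add(1, -10)), Q) = Mul(Mul(-5, -9), Q) = Mul(45, Q))
Mul(Function('V')(Function('x')(K, 2)), -33) = Mul(Mul(45, 12), -33) = Mul(540, -33) = -17820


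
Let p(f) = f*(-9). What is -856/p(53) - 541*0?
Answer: 856/477 ≈ 1.7945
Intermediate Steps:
p(f) = -9*f
-856/p(53) - 541*0 = -856/((-9*53)) - 541*0 = -856/(-477) + 0 = -856*(-1/477) + 0 = 856/477 + 0 = 856/477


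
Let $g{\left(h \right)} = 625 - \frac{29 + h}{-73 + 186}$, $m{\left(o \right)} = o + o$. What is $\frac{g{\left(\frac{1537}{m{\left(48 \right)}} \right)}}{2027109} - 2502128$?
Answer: $- \frac{55021990960127617}{21990078432} \approx -2.5021 \cdot 10^{6}$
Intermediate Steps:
$m{\left(o \right)} = 2 o$
$g{\left(h \right)} = \frac{70596}{113} - \frac{h}{113}$ ($g{\left(h \right)} = 625 - \frac{29 + h}{113} = 625 - \left(29 + h\right) \frac{1}{113} = 625 - \left(\frac{29}{113} + \frac{h}{113}\right) = \frac{70596}{113} - \frac{h}{113}$)
$\frac{g{\left(\frac{1537}{m{\left(48 \right)}} \right)}}{2027109} - 2502128 = \frac{\frac{70596}{113} - \frac{1537 \frac{1}{2 \cdot 48}}{113}}{2027109} - 2502128 = \left(\frac{70596}{113} - \frac{1537 \cdot \frac{1}{96}}{113}\right) \frac{1}{2027109} - 2502128 = \left(\frac{70596}{113} - \frac{1537}{10848}\right) \frac{1}{2027109} - 2502128 = \frac{6775679}{10848} \cdot \frac{1}{2027109} - 2502128 = \frac{6775679}{21990078432} - 2502128 = - \frac{55021990960127617}{21990078432}$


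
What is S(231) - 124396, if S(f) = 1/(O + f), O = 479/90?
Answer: -2645778434/21269 ≈ -1.2440e+5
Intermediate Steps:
O = 479/90 (O = 479*(1/90) = 479/90 ≈ 5.3222)
S(f) = 1/(479/90 + f)
S(231) - 124396 = 90/(479 + 90*231) - 124396 = 90/(479 + 20790) - 124396 = 90/21269 - 124396 = -2645778434/21269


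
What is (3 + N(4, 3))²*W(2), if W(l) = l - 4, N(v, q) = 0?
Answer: -18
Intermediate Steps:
W(l) = -4 + l
(3 + N(4, 3))²*W(2) = (3 + 0)²*(-4 + 2) = 3²*(-2) = 9*(-2) = -18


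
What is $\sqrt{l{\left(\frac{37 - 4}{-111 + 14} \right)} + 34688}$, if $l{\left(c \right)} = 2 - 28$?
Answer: $\sqrt{34662} \approx 186.18$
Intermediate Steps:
$l{\left(c \right)} = -26$ ($l{\left(c \right)} = 2 - 28 = -26$)
$\sqrt{l{\left(\frac{37 - 4}{-111 + 14} \right)} + 34688} = \sqrt{-26 + 34688} = \sqrt{34662}$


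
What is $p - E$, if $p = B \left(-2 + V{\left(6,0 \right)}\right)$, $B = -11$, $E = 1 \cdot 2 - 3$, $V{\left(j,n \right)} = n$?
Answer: $23$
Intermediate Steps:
$E = -1$ ($E = 2 - 3 = -1$)
$p = 22$ ($p = - 11 \left(-2 + 0\right) = \left(-11\right) \left(-2\right) = 22$)
$p - E = 22 - -1 = 22 + 1 = 23$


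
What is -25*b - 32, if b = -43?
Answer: 1043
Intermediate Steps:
-25*b - 32 = -25*(-43) - 32 = 1075 - 32 = 1043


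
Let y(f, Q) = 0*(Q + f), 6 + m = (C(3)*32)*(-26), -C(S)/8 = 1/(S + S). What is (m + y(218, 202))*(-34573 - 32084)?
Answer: -73544890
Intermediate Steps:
C(S) = -4/S (C(S) = -8/(S + S) = -8*1/(2*S) = -4/S)
m = 3310/3 (m = -6 + (-4/3*32)*(-26) = -6 + (-4*1/3*32)*(-26) = -6 - 4/3*32*(-26) = -6 - 128/3*(-26) = -6 + 3328/3 = 3310/3 ≈ 1103.3)
y(f, Q) = 0
(m + y(218, 202))*(-34573 - 32084) = (3310/3 + 0)*(-34573 - 32084) = (3310/3)*(-66657) = -73544890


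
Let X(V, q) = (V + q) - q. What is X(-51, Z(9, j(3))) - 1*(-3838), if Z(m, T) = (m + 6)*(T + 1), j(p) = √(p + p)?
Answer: 3787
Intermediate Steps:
j(p) = √2*√p (j(p) = √(2*p) = √2*√p)
Z(m, T) = (1 + T)*(6 + m) (Z(m, T) = (6 + m)*(1 + T) = (1 + T)*(6 + m))
X(V, q) = V
X(-51, Z(9, j(3))) - 1*(-3838) = -51 - 1*(-3838) = -51 + 3838 = 3787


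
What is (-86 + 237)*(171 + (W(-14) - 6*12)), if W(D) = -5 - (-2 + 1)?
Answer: 14345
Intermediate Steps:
W(D) = -4 (W(D) = -5 - 1*(-1) = -5 + 1 = -4)
(-86 + 237)*(171 + (W(-14) - 6*12)) = (-86 + 237)*(171 + (-4 - 6*12)) = 151*(171 + (-4 - 1*72)) = 151*(171 + (-4 - 72)) = 151*(171 - 76) = 151*95 = 14345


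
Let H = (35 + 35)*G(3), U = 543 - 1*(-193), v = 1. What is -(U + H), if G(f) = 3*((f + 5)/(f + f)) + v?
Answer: -1086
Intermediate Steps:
G(f) = 1 + 3*(5 + f)/(2*f) (G(f) = 3*((f + 5)/(f + f)) + 1 = 3*((5 + f)/((2*f))) + 1 = 3*((5 + f)*(1/(2*f))) + 1 = 3*((5 + f)/(2*f)) + 1 = 3*(5 + f)/(2*f) + 1 = 1 + 3*(5 + f)/(2*f))
U = 736 (U = 543 + 193 = 736)
H = 350 (H = (35 + 35)*((5/2)*(3 + 3)/3) = 70*((5/2)*(⅓)*6) = 70*5 = 350)
-(U + H) = -(736 + 350) = -1*1086 = -1086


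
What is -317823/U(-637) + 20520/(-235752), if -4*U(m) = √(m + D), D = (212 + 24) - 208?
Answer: -45/517 - 423764*I*√609/203 ≈ -0.087041 - 51515.0*I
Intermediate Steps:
D = 28 (D = 236 - 208 = 28)
U(m) = -√(28 + m)/4 (U(m) = -√(m + 28)/4 = -√(28 + m)/4)
-317823/U(-637) + 20520/(-235752) = -317823*(-4/√(28 - 637)) + 20520/(-235752) = -317823*4*I*√609/609 + 20520*(-1/235752) = -317823*4*I*√609/609 - 45/517 = -423764*I*√609/203 - 45/517 = -45/517 - 423764*I*√609/203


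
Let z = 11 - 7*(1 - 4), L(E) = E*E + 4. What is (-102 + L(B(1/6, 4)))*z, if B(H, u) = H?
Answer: -28216/9 ≈ -3135.1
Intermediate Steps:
L(E) = 4 + E² (L(E) = E² + 4 = 4 + E²)
z = 32 (z = 11 - 7*(-3) = 11 + 21 = 32)
(-102 + L(B(1/6, 4)))*z = (-102 + (4 + (1/6)²))*32 = (-102 + (4 + (1*(⅙))²))*32 = (-102 + (4 + (⅙)²))*32 = (-102 + (4 + 1/36))*32 = (-102 + 145/36)*32 = -3527/36*32 = -28216/9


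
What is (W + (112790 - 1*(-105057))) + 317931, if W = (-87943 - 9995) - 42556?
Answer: 395284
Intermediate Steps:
W = -140494 (W = -97938 - 42556 = -140494)
(W + (112790 - 1*(-105057))) + 317931 = (-140494 + (112790 - 1*(-105057))) + 317931 = (-140494 + (112790 + 105057)) + 317931 = (-140494 + 217847) + 317931 = 77353 + 317931 = 395284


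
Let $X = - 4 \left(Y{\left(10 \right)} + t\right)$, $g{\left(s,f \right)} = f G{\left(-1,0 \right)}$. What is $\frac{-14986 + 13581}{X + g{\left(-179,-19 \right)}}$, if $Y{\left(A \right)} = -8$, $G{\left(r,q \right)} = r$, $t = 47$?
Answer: $\frac{1405}{137} \approx 10.255$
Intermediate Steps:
$g{\left(s,f \right)} = - f$ ($g{\left(s,f \right)} = f \left(-1\right) = - f$)
$X = -156$ ($X = - 4 \left(-8 + 47\right) = \left(-4\right) 39 = -156$)
$\frac{-14986 + 13581}{X + g{\left(-179,-19 \right)}} = \frac{-14986 + 13581}{-156 - -19} = - \frac{1405}{-156 + 19} = - \frac{1405}{-137} = \left(-1405\right) \left(- \frac{1}{137}\right) = \frac{1405}{137}$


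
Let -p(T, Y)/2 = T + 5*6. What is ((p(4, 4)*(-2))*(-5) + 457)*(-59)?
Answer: 13157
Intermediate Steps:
p(T, Y) = -60 - 2*T (p(T, Y) = -2*(T + 5*6) = -2*(T + 30) = -2*(30 + T) = -60 - 2*T)
((p(4, 4)*(-2))*(-5) + 457)*(-59) = (((-60 - 2*4)*(-2))*(-5) + 457)*(-59) = (((-60 - 8)*(-2))*(-5) + 457)*(-59) = (-68*(-2)*(-5) + 457)*(-59) = (136*(-5) + 457)*(-59) = (-680 + 457)*(-59) = -223*(-59) = 13157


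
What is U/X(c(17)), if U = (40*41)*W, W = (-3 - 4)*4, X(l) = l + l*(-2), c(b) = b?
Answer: 45920/17 ≈ 2701.2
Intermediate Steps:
X(l) = -l (X(l) = l - 2*l = -l)
W = -28 (W = -7*4 = -28)
U = -45920 (U = (40*41)*(-28) = 1640*(-28) = -45920)
U/X(c(17)) = -45920/((-1*17)) = -45920/(-17) = -45920*(-1/17) = 45920/17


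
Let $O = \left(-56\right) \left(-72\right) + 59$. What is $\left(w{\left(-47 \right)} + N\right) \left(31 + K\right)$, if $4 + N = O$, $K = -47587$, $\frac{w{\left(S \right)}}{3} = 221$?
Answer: $-225891000$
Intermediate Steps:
$w{\left(S \right)} = 663$ ($w{\left(S \right)} = 3 \cdot 221 = 663$)
$O = 4091$ ($O = 4032 + 59 = 4091$)
$N = 4087$ ($N = -4 + 4091 = 4087$)
$\left(w{\left(-47 \right)} + N\right) \left(31 + K\right) = \left(663 + 4087\right) \left(31 - 47587\right) = 4750 \left(-47556\right) = -225891000$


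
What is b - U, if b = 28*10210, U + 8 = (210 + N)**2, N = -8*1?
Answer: 245084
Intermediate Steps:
N = -8
U = 40796 (U = -8 + (210 - 8)**2 = -8 + 202**2 = -8 + 40804 = 40796)
b = 285880
b - U = 285880 - 1*40796 = 285880 - 40796 = 245084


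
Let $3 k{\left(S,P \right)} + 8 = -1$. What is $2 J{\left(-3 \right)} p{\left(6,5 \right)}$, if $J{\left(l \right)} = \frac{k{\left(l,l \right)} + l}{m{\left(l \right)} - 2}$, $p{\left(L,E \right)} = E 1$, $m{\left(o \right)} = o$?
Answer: $12$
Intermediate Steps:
$k{\left(S,P \right)} = -3$ ($k{\left(S,P \right)} = - \frac{8}{3} + \frac{1}{3} \left(-1\right) = - \frac{8}{3} - \frac{1}{3} = -3$)
$p{\left(L,E \right)} = E$
$J{\left(l \right)} = \frac{-3 + l}{-2 + l}$ ($J{\left(l \right)} = \frac{-3 + l}{l - 2} = \frac{-3 + l}{-2 + l}$)
$2 J{\left(-3 \right)} p{\left(6,5 \right)} = 2 \frac{-3 - 3}{-2 - 3} \cdot 5 = 2 \frac{1}{-5} \left(-6\right) 5 = 2 \left(\left(- \frac{1}{5}\right) \left(-6\right)\right) 5 = 2 \cdot \frac{6}{5} \cdot 5 = \frac{12}{5} \cdot 5 = 12$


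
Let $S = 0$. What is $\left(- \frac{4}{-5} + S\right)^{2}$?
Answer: $\frac{16}{25} \approx 0.64$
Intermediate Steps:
$\left(- \frac{4}{-5} + S\right)^{2} = \left(- \frac{4}{-5} + 0\right)^{2} = \left(- \frac{4 \left(-1\right)}{5} + 0\right)^{2} = \left(\left(-1\right) \left(- \frac{4}{5}\right) + 0\right)^{2} = \left(\frac{4}{5} + 0\right)^{2} = \left(\frac{4}{5}\right)^{2} = \frac{16}{25}$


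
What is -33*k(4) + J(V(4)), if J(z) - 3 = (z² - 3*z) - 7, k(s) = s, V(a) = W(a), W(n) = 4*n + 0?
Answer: 72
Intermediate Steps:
W(n) = 4*n
V(a) = 4*a
J(z) = -4 + z² - 3*z (J(z) = 3 + ((z² - 3*z) - 7) = 3 + (-7 + z² - 3*z) = -4 + z² - 3*z)
-33*k(4) + J(V(4)) = -33*4 + (-4 + (4*4)² - 12*4) = -132 + (-4 + 16² - 3*16) = -132 + (-4 + 256 - 48) = -132 + 204 = 72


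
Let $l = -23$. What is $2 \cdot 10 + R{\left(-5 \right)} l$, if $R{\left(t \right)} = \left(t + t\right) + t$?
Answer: $365$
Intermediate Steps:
$R{\left(t \right)} = 3 t$ ($R{\left(t \right)} = 2 t + t = 3 t$)
$2 \cdot 10 + R{\left(-5 \right)} l = 2 \cdot 10 + 3 \left(-5\right) \left(-23\right) = 20 - -345 = 20 + 345 = 365$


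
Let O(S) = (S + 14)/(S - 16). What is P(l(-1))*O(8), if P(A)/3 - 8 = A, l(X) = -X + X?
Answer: -66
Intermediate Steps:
l(X) = 0
P(A) = 24 + 3*A
O(S) = (14 + S)/(-16 + S)
P(l(-1))*O(8) = (24 + 3*0)*((14 + 8)/(-16 + 8)) = (24 + 0)*(22/(-8)) = 24*(-⅛*22) = 24*(-11/4) = -66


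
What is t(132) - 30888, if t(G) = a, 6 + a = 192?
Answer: -30702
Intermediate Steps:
a = 186 (a = -6 + 192 = 186)
t(G) = 186
t(132) - 30888 = 186 - 30888 = -30702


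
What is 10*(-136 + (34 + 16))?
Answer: -860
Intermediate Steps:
10*(-136 + (34 + 16)) = 10*(-136 + 50) = 10*(-86) = -860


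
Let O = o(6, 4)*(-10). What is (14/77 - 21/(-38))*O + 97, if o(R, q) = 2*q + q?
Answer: 1853/209 ≈ 8.8660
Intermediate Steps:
o(R, q) = 3*q
O = -120 (O = (3*4)*(-10) = 12*(-10) = -120)
(14/77 - 21/(-38))*O + 97 = (14/77 - 21/(-38))*(-120) + 97 = (14*(1/77) - 21*(-1/38))*(-120) + 97 = (2/11 + 21/38)*(-120) + 97 = (307/418)*(-120) + 97 = -18420/209 + 97 = 1853/209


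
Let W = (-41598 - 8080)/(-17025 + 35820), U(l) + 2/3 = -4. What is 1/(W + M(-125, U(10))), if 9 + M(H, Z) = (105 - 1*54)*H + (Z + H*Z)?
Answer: -18795/109160918 ≈ -0.00017218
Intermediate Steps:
U(l) = -14/3 (U(l) = -2/3 - 4 = -14/3)
M(H, Z) = -9 + Z + 51*H + H*Z (M(H, Z) = -9 + ((105 - 1*54)*H + (Z + H*Z)) = -9 + ((105 - 54)*H + (Z + H*Z)) = -9 + (51*H + (Z + H*Z)) = -9 + (Z + 51*H + H*Z) = -9 + Z + 51*H + H*Z)
W = -49678/18795 ≈ -2.6432
1/(W + M(-125, U(10))) = 1/(-49678/18795 + (-9 - 14/3 + 51*(-125) - 125*(-14/3))) = 1/(-49678/18795 + (-9 - 14/3 - 6375 + 1750/3)) = 1/(-49678/18795 - 17416/3) = 1/(-109160918/18795) = -18795/109160918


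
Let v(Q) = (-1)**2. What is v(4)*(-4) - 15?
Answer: -19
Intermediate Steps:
v(Q) = 1
v(4)*(-4) - 15 = 1*(-4) - 15 = -4 - 15 = -19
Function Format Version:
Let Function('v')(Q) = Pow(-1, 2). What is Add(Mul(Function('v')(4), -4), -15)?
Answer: -19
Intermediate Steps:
Function('v')(Q) = 1
Add(Mul(Function('v')(4), -4), -15) = Add(Mul(1, -4), -15) = Add(-4, -15) = -19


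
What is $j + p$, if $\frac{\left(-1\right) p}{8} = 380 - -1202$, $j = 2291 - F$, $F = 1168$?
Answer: $-11533$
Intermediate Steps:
$j = 1123$ ($j = 2291 - 1168 = 1123$)
$p = -12656$ ($p = - 8 \left(380 - -1202\right) = - 8 \left(380 + 1202\right) = \left(-8\right) 1582 = -12656$)
$j + p = 1123 - 12656 = -11533$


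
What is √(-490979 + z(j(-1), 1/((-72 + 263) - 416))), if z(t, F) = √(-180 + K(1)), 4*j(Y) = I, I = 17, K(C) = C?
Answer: √(-490979 + I*√179) ≈ 0.01 + 700.7*I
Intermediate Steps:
j(Y) = 17/4 (j(Y) = (¼)*17 = 17/4)
z(t, F) = I*√179 (z(t, F) = √(-180 + 1) = √(-179) = I*√179)
√(-490979 + z(j(-1), 1/((-72 + 263) - 416))) = √(-490979 + I*√179)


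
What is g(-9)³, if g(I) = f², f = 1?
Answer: 1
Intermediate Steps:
g(I) = 1 (g(I) = 1² = 1)
g(-9)³ = 1³ = 1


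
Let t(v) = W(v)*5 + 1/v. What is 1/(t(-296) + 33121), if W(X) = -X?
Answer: 296/10241895 ≈ 2.8901e-5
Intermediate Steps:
t(v) = 1/v - 5*v (t(v) = -v*5 + 1/v = -5*v + 1/v = 1/v - 5*v)
1/(t(-296) + 33121) = 1/((1/(-296) - 5*(-296)) + 33121) = 1/((-1/296 + 1480) + 33121) = 1/(438079/296 + 33121) = 1/(10241895/296) = 296/10241895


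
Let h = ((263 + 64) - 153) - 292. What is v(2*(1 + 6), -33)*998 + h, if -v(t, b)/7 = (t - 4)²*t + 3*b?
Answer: -9088904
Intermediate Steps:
v(t, b) = -21*b - 7*t*(-4 + t)² (v(t, b) = -7*((t - 4)²*t + 3*b) = -7*((-4 + t)²*t + 3*b) = -7*(t*(-4 + t)² + 3*b) = -7*(3*b + t*(-4 + t)²) = -21*b - 7*t*(-4 + t)²)
h = -118 (h = (327 - 153) - 292 = 174 - 292 = -118)
v(2*(1 + 6), -33)*998 + h = (-21*(-33) - 7*2*(1 + 6)*(-4 + 2*(1 + 6))²)*998 - 118 = (693 - 7*2*7*(-4 + 2*7)²)*998 - 118 = (693 - 7*14*(-4 + 14)²)*998 - 118 = (693 - 7*14*10²)*998 - 118 = (693 - 7*14*100)*998 - 118 = (693 - 9800)*998 - 118 = -9107*998 - 118 = -9088786 - 118 = -9088904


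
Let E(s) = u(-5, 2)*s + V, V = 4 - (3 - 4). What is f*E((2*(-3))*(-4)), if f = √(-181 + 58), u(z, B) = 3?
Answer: 77*I*√123 ≈ 853.97*I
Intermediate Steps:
V = 5 (V = 4 - (-1) = 4 - 1*(-1) = 4 + 1 = 5)
E(s) = 5 + 3*s (E(s) = 3*s + 5 = 5 + 3*s)
f = I*√123 (f = √(-123) = I*√123 ≈ 11.091*I)
f*E((2*(-3))*(-4)) = (I*√123)*(5 + 3*((2*(-3))*(-4))) = (I*√123)*(5 + 3*(-6*(-4))) = (I*√123)*(5 + 3*24) = (I*√123)*(5 + 72) = (I*√123)*77 = 77*I*√123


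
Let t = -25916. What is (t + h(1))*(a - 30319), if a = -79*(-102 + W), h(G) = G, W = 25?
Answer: 628075940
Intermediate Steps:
a = 6083 (a = -79*(-102 + 25) = -79*(-77) = 6083)
(t + h(1))*(a - 30319) = (-25916 + 1)*(6083 - 30319) = -25915*(-24236) = 628075940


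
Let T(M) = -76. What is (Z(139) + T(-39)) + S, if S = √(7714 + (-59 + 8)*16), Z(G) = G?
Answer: 63 + √6898 ≈ 146.05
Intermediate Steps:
S = √6898 (S = √(7714 - 51*16) = √(7714 - 816) = √6898 ≈ 83.054)
(Z(139) + T(-39)) + S = (139 - 76) + √6898 = 63 + √6898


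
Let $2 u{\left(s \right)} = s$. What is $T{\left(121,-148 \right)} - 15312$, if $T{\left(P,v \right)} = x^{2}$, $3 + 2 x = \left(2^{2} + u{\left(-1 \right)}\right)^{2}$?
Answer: $- \frac{978599}{64} \approx -15291.0$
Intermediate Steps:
$u{\left(s \right)} = \frac{s}{2}$
$x = \frac{37}{8}$ ($x = - \frac{3}{2} + \frac{\left(2^{2} + \frac{1}{2} \left(-1\right)\right)^{2}}{2} = - \frac{3}{2} + \frac{\left(4 - \frac{1}{2}\right)^{2}}{2} = - \frac{3}{2} + \frac{\left(\frac{7}{2}\right)^{2}}{2} = - \frac{3}{2} + \frac{1}{2} \cdot \frac{49}{4} = - \frac{3}{2} + \frac{49}{8} = \frac{37}{8} \approx 4.625$)
$T{\left(P,v \right)} = \frac{1369}{64}$ ($T{\left(P,v \right)} = \left(\frac{37}{8}\right)^{2} = \frac{1369}{64}$)
$T{\left(121,-148 \right)} - 15312 = \frac{1369}{64} - 15312 = - \frac{978599}{64}$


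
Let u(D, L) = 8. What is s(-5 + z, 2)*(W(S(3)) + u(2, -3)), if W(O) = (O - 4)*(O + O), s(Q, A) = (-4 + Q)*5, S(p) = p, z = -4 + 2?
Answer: -110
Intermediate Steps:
z = -2
s(Q, A) = -20 + 5*Q
W(O) = 2*O*(-4 + O) (W(O) = (-4 + O)*(2*O) = 2*O*(-4 + O))
s(-5 + z, 2)*(W(S(3)) + u(2, -3)) = (-20 + 5*(-5 - 2))*(2*3*(-4 + 3) + 8) = (-20 + 5*(-7))*(2*3*(-1) + 8) = (-20 - 35)*(-6 + 8) = -55*2 = -110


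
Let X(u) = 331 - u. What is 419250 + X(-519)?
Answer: 420100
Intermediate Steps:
419250 + X(-519) = 419250 + (331 - 1*(-519)) = 419250 + (331 + 519) = 419250 + 850 = 420100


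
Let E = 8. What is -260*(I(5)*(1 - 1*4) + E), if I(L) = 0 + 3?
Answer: 260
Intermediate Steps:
I(L) = 3
-260*(I(5)*(1 - 1*4) + E) = -260*(3*(1 - 1*4) + 8) = -260*(3*(1 - 4) + 8) = -260*(3*(-3) + 8) = -260*(-9 + 8) = -260*(-1) = 260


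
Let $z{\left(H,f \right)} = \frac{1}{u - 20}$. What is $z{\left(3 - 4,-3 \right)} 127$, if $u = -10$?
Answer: $- \frac{127}{30} \approx -4.2333$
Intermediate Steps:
$z{\left(H,f \right)} = - \frac{1}{30}$ ($z{\left(H,f \right)} = \frac{1}{-10 - 20} = \frac{1}{-30} = - \frac{1}{30}$)
$z{\left(3 - 4,-3 \right)} 127 = \left(- \frac{1}{30}\right) 127 = - \frac{127}{30}$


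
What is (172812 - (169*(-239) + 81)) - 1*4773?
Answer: 208349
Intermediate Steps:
(172812 - (169*(-239) + 81)) - 1*4773 = (172812 - (-40391 + 81)) - 4773 = (172812 - 1*(-40310)) - 4773 = (172812 + 40310) - 4773 = 213122 - 4773 = 208349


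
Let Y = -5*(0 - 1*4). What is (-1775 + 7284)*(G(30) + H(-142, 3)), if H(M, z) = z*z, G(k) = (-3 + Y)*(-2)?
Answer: -137725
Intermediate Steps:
Y = 20 (Y = -5*(0 - 4) = -5*(-4) = 20)
G(k) = -34 (G(k) = (-3 + 20)*(-2) = 17*(-2) = -34)
H(M, z) = z²
(-1775 + 7284)*(G(30) + H(-142, 3)) = (-1775 + 7284)*(-34 + 3²) = 5509*(-34 + 9) = 5509*(-25) = -137725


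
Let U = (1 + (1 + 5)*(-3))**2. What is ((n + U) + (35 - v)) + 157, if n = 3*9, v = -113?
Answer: 621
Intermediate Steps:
U = 289 (U = (1 + 6*(-3))**2 = (1 - 18)**2 = (-17)**2 = 289)
n = 27
((n + U) + (35 - v)) + 157 = ((27 + 289) + (35 - 1*(-113))) + 157 = (316 + (35 + 113)) + 157 = (316 + 148) + 157 = 464 + 157 = 621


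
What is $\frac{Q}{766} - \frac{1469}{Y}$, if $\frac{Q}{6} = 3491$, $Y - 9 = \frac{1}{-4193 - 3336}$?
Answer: $- \frac{3526368203}{25952080} \approx -135.88$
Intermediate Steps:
$Y = \frac{67760}{7529}$ ($Y = 9 + \frac{1}{-4193 - 3336} = 9 + \frac{1}{-7529} = 9 - \frac{1}{7529} = \frac{67760}{7529} \approx 8.9999$)
$Q = 20946$ ($Q = 6 \cdot 3491 = 20946$)
$\frac{Q}{766} - \frac{1469}{Y} = \frac{20946}{766} - \frac{1469}{\frac{67760}{7529}} = 20946 \cdot \frac{1}{766} - \frac{11060101}{67760} = \frac{10473}{383} - \frac{11060101}{67760} = - \frac{3526368203}{25952080}$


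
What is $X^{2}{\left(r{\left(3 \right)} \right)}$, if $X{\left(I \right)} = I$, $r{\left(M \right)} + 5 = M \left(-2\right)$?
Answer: $121$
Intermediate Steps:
$r{\left(M \right)} = -5 - 2 M$ ($r{\left(M \right)} = -5 + M \left(-2\right) = -5 - 2 M$)
$X^{2}{\left(r{\left(3 \right)} \right)} = \left(-5 - 6\right)^{2} = \left(-11\right)^{2} = 121$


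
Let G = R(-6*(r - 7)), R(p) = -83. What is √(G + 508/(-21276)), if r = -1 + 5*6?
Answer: 2*I*√65246991/1773 ≈ 9.1117*I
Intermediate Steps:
r = 29 (r = -1 + 30 = 29)
G = -83
√(G + 508/(-21276)) = √(-83 + 508/(-21276)) = √(-83 + 508*(-1/21276)) = √(-83 - 127/5319) = √(-441604/5319) = 2*I*√65246991/1773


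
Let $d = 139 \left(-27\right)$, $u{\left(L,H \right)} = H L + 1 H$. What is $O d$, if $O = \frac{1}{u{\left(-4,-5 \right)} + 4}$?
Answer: $- \frac{3753}{19} \approx -197.53$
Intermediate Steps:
$u{\left(L,H \right)} = H + H L$ ($u{\left(L,H \right)} = H L + H = H + H L$)
$d = -3753$
$O = \frac{1}{19}$ ($O = \frac{1}{- 5 \left(1 - 4\right) + 4} = \frac{1}{\left(-5\right) \left(-3\right) + 4} = \frac{1}{15 + 4} = \frac{1}{19} \approx 0.052632$)
$O d = \frac{1}{19} \left(-3753\right) = - \frac{3753}{19}$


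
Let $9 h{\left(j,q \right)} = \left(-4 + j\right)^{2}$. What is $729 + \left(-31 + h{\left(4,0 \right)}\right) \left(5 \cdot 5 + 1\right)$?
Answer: $-77$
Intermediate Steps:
$h{\left(j,q \right)} = \frac{\left(-4 + j\right)^{2}}{9}$
$729 + \left(-31 + h{\left(4,0 \right)}\right) \left(5 \cdot 5 + 1\right) = 729 + \left(-31 + \frac{\left(-4 + 4\right)^{2}}{9}\right) \left(5 \cdot 5 + 1\right) = 729 + \left(-31 + \frac{0^{2}}{9}\right) \left(25 + 1\right) = 729 + \left(-31 + \frac{1}{9} \cdot 0\right) 26 = 729 + \left(-31 + 0\right) 26 = 729 - 806 = -77$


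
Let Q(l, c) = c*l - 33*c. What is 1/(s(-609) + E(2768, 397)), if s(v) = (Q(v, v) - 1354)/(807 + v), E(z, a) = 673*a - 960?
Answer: 99/26550691 ≈ 3.7287e-6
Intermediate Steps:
E(z, a) = -960 + 673*a
Q(l, c) = -33*c + c*l
s(v) = (-1354 + v*(-33 + v))/(807 + v) (s(v) = (v*(-33 + v) - 1354)/(807 + v) = (-1354 + v*(-33 + v))/(807 + v))
1/(s(-609) + E(2768, 397)) = 1/((-1354 - 609*(-33 - 609))/(807 - 609) + (-960 + 673*397)) = 1/((-1354 - 609*(-642))/198 + (-960 + 267181)) = 1/((-1354 + 390978)/198 + 266221) = 1/((1/198)*389624 + 266221) = 1/(194812/99 + 266221) = 1/(26550691/99) = 99/26550691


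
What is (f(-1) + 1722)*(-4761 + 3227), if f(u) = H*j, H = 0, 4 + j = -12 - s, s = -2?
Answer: -2641548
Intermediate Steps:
j = -14 (j = -4 + (-12 - 1*(-2)) = -4 + (-12 + 2) = -4 - 10 = -14)
f(u) = 0 (f(u) = 0*(-14) = 0)
(f(-1) + 1722)*(-4761 + 3227) = (0 + 1722)*(-4761 + 3227) = 1722*(-1534) = -2641548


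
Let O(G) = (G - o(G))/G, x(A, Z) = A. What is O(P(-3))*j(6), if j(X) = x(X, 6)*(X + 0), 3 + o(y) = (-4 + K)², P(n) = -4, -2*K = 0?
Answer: 153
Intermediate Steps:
K = 0 (K = -½*0 = 0)
o(y) = 13 (o(y) = -3 + (-4 + 0)² = -3 + (-4)² = -3 + 16 = 13)
j(X) = X² (j(X) = X*(X + 0) = X*X = X²)
O(G) = (-13 + G)/G (O(G) = (G - 1*13)/G = (G - 13)/G = (-13 + G)/G)
O(P(-3))*j(6) = ((-13 - 4)/(-4))*6² = -¼*(-17)*36 = (17/4)*36 = 153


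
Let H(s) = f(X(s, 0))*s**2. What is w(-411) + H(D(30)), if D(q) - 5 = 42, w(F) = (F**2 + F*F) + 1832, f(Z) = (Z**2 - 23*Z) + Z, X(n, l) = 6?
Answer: 127610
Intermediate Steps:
f(Z) = Z**2 - 22*Z
w(F) = 1832 + 2*F**2 (w(F) = (F**2 + F**2) + 1832 = 2*F**2 + 1832 = 1832 + 2*F**2)
D(q) = 47 (D(q) = 5 + 42 = 47)
H(s) = -96*s**2 (H(s) = (6*(-22 + 6))*s**2 = (6*(-16))*s**2 = -96*s**2)
w(-411) + H(D(30)) = (1832 + 2*(-411)**2) - 96*47**2 = (1832 + 2*168921) - 96*2209 = (1832 + 337842) - 212064 = 339674 - 212064 = 127610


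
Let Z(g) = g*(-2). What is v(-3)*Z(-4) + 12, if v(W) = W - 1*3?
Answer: -36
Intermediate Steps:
v(W) = -3 + W (v(W) = W - 3 = -3 + W)
Z(g) = -2*g
v(-3)*Z(-4) + 12 = (-3 - 3)*(-2*(-4)) + 12 = -6*8 + 12 = -48 + 12 = -36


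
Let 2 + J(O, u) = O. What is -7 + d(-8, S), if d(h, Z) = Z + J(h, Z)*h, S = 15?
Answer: 88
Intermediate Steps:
J(O, u) = -2 + O
d(h, Z) = Z + h*(-2 + h) (d(h, Z) = Z + (-2 + h)*h = Z + h*(-2 + h))
-7 + d(-8, S) = -7 + (15 - 8*(-2 - 8)) = -7 + (15 - 8*(-10)) = -7 + (15 + 80) = -7 + 95 = 88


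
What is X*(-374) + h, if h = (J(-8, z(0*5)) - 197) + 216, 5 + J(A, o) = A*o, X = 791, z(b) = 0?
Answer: -295820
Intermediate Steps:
J(A, o) = -5 + A*o
h = 14 (h = ((-5 - 8*0) - 197) + 216 = ((-5 + 0) - 197) + 216 = (-5 - 197) + 216 = -202 + 216 = 14)
X*(-374) + h = 791*(-374) + 14 = -295834 + 14 = -295820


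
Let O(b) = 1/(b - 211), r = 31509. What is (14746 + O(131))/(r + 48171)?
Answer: 14213/76800 ≈ 0.18507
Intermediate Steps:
O(b) = 1/(-211 + b)
(14746 + O(131))/(r + 48171) = (14746 + 1/(-211 + 131))/(31509 + 48171) = (14746 + 1/(-80))/79680 = (14746 - 1/80)*(1/79680) = (1179679/80)*(1/79680) = 14213/76800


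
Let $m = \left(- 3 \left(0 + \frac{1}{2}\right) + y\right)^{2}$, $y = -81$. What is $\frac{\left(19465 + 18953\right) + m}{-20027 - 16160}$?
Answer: $- \frac{180897}{144748} \approx -1.2497$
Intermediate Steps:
$m = \frac{27225}{4}$ ($m = \left(- 3 \left(0 + \frac{1}{2}\right) - 81\right)^{2} = \left(\left(-3\right) \frac{1}{2} - 81\right)^{2} = \left(- \frac{3}{2} - 81\right)^{2} = \left(- \frac{165}{2}\right)^{2} = \frac{27225}{4} \approx 6806.3$)
$\frac{\left(19465 + 18953\right) + m}{-20027 - 16160} = \frac{\left(19465 + 18953\right) + \frac{27225}{4}}{-20027 - 16160} = \frac{38418 + \frac{27225}{4}}{-36187} = \frac{180897}{4} \left(- \frac{1}{36187}\right) = - \frac{180897}{144748}$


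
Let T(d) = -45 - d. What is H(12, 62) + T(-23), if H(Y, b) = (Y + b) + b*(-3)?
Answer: -134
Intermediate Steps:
H(Y, b) = Y - 2*b (H(Y, b) = (Y + b) - 3*b = Y - 2*b)
H(12, 62) + T(-23) = (12 - 2*62) + (-45 - 1*(-23)) = (12 - 124) + (-45 + 23) = -112 - 22 = -134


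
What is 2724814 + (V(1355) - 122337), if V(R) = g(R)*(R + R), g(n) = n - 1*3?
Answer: 6266397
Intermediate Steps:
g(n) = -3 + n (g(n) = n - 3 = -3 + n)
V(R) = 2*R*(-3 + R) (V(R) = (-3 + R)*(R + R) = (-3 + R)*(2*R) = 2*R*(-3 + R))
2724814 + (V(1355) - 122337) = 2724814 + (2*1355*(-3 + 1355) - 122337) = 2724814 + (2*1355*1352 - 122337) = 2724814 + (3663920 - 122337) = 2724814 + 3541583 = 6266397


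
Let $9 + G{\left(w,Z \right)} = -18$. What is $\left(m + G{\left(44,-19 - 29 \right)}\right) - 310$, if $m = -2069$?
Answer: $-2406$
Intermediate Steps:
$G{\left(w,Z \right)} = -27$ ($G{\left(w,Z \right)} = -9 - 18 = -27$)
$\left(m + G{\left(44,-19 - 29 \right)}\right) - 310 = \left(-2069 - 27\right) - 310 = -2096 - 310 = -2406$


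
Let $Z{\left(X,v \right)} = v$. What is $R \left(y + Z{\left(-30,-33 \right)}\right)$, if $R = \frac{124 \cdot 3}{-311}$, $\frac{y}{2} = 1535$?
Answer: $- \frac{1129764}{311} \approx -3632.7$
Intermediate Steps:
$y = 3070$ ($y = 2 \cdot 1535 = 3070$)
$R = - \frac{372}{311}$ ($R = 372 \left(- \frac{1}{311}\right) = - \frac{372}{311} \approx -1.1961$)
$R \left(y + Z{\left(-30,-33 \right)}\right) = - \frac{372 \left(3070 - 33\right)}{311} = \left(- \frac{372}{311}\right) 3037 = - \frac{1129764}{311}$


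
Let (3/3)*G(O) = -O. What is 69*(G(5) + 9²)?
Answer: 5244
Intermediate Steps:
G(O) = -O
69*(G(5) + 9²) = 69*(-1*5 + 9²) = 69*(-5 + 81) = 69*76 = 5244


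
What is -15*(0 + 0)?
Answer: 0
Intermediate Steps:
-15*(0 + 0) = -15*0 = 0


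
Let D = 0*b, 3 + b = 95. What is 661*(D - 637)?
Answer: -421057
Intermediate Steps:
b = 92 (b = -3 + 95 = 92)
D = 0 (D = 0*92 = 0)
661*(D - 637) = 661*(0 - 637) = 661*(-637) = -421057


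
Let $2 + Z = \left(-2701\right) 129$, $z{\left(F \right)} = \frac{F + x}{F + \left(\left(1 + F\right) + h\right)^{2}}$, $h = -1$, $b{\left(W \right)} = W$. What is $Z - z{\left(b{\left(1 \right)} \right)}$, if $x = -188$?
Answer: $- \frac{696675}{2} \approx -3.4834 \cdot 10^{5}$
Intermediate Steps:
$z{\left(F \right)} = \frac{-188 + F}{F + F^{2}}$ ($z{\left(F \right)} = \frac{F - 188}{F + \left(\left(1 + F\right) - 1\right)^{2}} = \frac{-188 + F}{F + F^{2}}$)
$Z = -348431$ ($Z = -2 - 348429 = -348431$)
$Z - z{\left(b{\left(1 \right)} \right)} = -348431 - \frac{-188 + 1}{1 \left(1 + 1\right)} = -348431 - 1 \cdot \frac{1}{2} \left(-187\right) = -348431 - - \frac{187}{2} = -348431 + \frac{187}{2} = - \frac{696675}{2}$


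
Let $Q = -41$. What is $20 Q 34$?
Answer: $-27880$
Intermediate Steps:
$20 Q 34 = 20 \left(-41\right) 34 = \left(-820\right) 34 = -27880$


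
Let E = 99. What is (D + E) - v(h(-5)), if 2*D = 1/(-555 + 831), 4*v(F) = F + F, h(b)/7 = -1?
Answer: 56581/552 ≈ 102.50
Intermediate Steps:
h(b) = -7 (h(b) = 7*(-1) = -7)
v(F) = F/2 (v(F) = (F + F)/4 = (2*F)/4 = F/2)
D = 1/552 (D = 1/(2*(-555 + 831)) = (1/2)/276 = (1/2)*(1/276) = 1/552 ≈ 0.0018116)
(D + E) - v(h(-5)) = (1/552 + 99) - (-7)/2 = 54649/552 - 1*(-7/2) = 54649/552 + 7/2 = 56581/552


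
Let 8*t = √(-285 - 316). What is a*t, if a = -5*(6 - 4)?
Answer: -5*I*√601/4 ≈ -30.644*I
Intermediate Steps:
t = I*√601/8 (t = √(-285 - 316)/8 = √(-601)/8 = (I*√601)/8 = I*√601/8 ≈ 3.0644*I)
a = -10 (a = -5*2 = -10)
a*t = -5*I*√601/4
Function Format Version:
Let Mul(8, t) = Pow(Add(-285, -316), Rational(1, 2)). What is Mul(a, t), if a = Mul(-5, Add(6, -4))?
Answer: Mul(Rational(-5, 4), I, Pow(601, Rational(1, 2))) ≈ Mul(-30.644, I)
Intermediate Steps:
t = Mul(Rational(1, 8), I, Pow(601, Rational(1, 2))) (t = Mul(Rational(1, 8), Pow(Add(-285, -316), Rational(1, 2))) = Mul(Rational(1, 8), Pow(-601, Rational(1, 2))) = Mul(Rational(1, 8), Mul(I, Pow(601, Rational(1, 2)))) = Mul(Rational(1, 8), I, Pow(601, Rational(1, 2))) ≈ Mul(3.0644, I))
a = -10 (a = Mul(-5, 2) = -10)
Mul(a, t) = Mul(-10, Mul(Rational(1, 8), I, Pow(601, Rational(1, 2)))) = Mul(Rational(-5, 4), I, Pow(601, Rational(1, 2)))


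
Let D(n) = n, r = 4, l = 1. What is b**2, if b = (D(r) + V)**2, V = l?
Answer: 625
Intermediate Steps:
V = 1
b = 25 (b = (4 + 1)**2 = 5**2 = 25)
b**2 = 25**2 = 625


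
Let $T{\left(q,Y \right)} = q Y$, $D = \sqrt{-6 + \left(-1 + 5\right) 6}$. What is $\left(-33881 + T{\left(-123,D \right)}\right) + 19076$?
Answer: $-14805 - 369 \sqrt{2} \approx -15327.0$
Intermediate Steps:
$D = 3 \sqrt{2}$ ($D = \sqrt{-6 + 4 \cdot 6} = \sqrt{-6 + 24} = \sqrt{18} = 3 \sqrt{2} \approx 4.2426$)
$T{\left(q,Y \right)} = Y q$
$\left(-33881 + T{\left(-123,D \right)}\right) + 19076 = \left(-33881 + 3 \sqrt{2} \left(-123\right)\right) + 19076 = \left(-33881 - 369 \sqrt{2}\right) + 19076 = -14805 - 369 \sqrt{2}$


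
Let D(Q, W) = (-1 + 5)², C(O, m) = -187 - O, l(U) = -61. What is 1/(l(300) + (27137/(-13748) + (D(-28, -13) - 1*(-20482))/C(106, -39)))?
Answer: -4028164/535475649 ≈ -0.0075226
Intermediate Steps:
D(Q, W) = 16 (D(Q, W) = 4² = 16)
1/(l(300) + (27137/(-13748) + (D(-28, -13) - 1*(-20482))/C(106, -39))) = 1/(-61 + (27137/(-13748) + (16 - 1*(-20482))/(-187 - 1*106))) = 1/(-61 + (27137*(-1/13748) + (16 + 20482)/(-187 - 106))) = 1/(-61 + (-27137/13748 + 20498/(-293))) = 1/(-61 + (-27137/13748 + 20498*(-1/293))) = 1/(-61 + (-27137/13748 - 20498/293)) = 1/(-61 - 289757645/4028164) = 1/(-535475649/4028164) = -4028164/535475649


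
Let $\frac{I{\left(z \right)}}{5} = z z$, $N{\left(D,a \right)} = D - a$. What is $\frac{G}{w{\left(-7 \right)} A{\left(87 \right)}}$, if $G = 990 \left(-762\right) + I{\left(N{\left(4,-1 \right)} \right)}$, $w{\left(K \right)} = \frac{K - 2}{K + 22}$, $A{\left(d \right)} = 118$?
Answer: $\frac{3771275}{354} \approx 10653.0$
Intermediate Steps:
$w{\left(K \right)} = \frac{-2 + K}{22 + K}$
$I{\left(z \right)} = 5 z^{2}$ ($I{\left(z \right)} = 5 z z = 5 z^{2}$)
$G = -754255$ ($G = 990 \left(-762\right) + 5 \left(4 - -1\right)^{2} = -754380 + 5 \left(4 + 1\right)^{2} = -754380 + 5 \cdot 5^{2} = -754380 + 5 \cdot 25 = -754380 + 125 = -754255$)
$\frac{G}{w{\left(-7 \right)} A{\left(87 \right)}} = - \frac{754255}{\frac{-2 - 7}{22 - 7} \cdot 118} = - \frac{754255}{\frac{1}{15} \left(-9\right) 118} = - \frac{754255}{\left(- \frac{3}{5}\right) 118} = - \frac{754255}{- \frac{354}{5}} = \left(-754255\right) \left(- \frac{5}{354}\right) = \frac{3771275}{354}$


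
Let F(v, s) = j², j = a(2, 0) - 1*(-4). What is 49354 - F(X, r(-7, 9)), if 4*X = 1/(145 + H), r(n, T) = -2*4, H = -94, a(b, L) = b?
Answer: 49318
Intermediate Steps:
r(n, T) = -8
j = 6 (j = 2 - 1*(-4) = 2 + 4 = 6)
X = 1/204 (X = 1/(4*(145 - 94)) = (¼)/51 = (¼)*(1/51) = 1/204 ≈ 0.0049020)
F(v, s) = 36 (F(v, s) = 6² = 36)
49354 - F(X, r(-7, 9)) = 49354 - 1*36 = 49354 - 36 = 49318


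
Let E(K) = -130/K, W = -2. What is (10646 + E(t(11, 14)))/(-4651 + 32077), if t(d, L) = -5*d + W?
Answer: 303476/781641 ≈ 0.38826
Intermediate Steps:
t(d, L) = -2 - 5*d (t(d, L) = -5*d - 2 = -2 - 5*d)
(10646 + E(t(11, 14)))/(-4651 + 32077) = (10646 - 130/(-2 - 5*11))/(-4651 + 32077) = (10646 - 130/(-2 - 55))/27426 = (10646 - 130/(-57))*(1/27426) = (10646 - 130*(-1/57))*(1/27426) = (10646 + 130/57)*(1/27426) = (606952/57)*(1/27426) = 303476/781641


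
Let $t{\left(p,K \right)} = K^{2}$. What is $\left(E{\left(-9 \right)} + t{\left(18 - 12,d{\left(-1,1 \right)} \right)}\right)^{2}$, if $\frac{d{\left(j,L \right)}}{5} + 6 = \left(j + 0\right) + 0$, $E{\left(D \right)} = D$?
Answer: $1478656$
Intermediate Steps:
$d{\left(j,L \right)} = -30 + 5 j$ ($d{\left(j,L \right)} = -30 + 5 \left(\left(j + 0\right) + 0\right) = -30 + 5 \left(j + 0\right) = -30 + 5 j$)
$\left(E{\left(-9 \right)} + t{\left(18 - 12,d{\left(-1,1 \right)} \right)}\right)^{2} = \left(-9 + \left(-30 + 5 \left(-1\right)\right)^{2}\right)^{2} = \left(-9 + \left(-30 - 5\right)^{2}\right)^{2} = \left(-9 + \left(-35\right)^{2}\right)^{2} = \left(-9 + 1225\right)^{2} = 1216^{2} = 1478656$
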